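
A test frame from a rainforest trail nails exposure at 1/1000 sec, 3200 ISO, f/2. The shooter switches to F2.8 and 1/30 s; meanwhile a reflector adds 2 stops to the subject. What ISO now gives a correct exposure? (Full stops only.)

Scene light: 2 stops brighter.
Aperture: f/2 → f/2.8 — 1 stop narrower (darker).
Shutter speed: 1/1000 → 1/500 → 1/250 → 1/125 → 1/60 → 1/30 — 5 stops longer (brighter).
Net so far: 6 stops brighter. ISO: 3200 → 1600 → 800 → 400 → 200 → 100 → 50.

ISO 50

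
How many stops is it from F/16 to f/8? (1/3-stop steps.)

f/16 → f/14 → f/13 → f/11 → f/10 → f/9 → f/8 — count the steps: 6 third-stops = 2 stops.

2 stops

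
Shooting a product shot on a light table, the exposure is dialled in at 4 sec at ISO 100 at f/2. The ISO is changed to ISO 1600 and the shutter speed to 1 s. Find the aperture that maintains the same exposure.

f/4

ISO: 100 → 200 → 400 → 800 → 1600 — 4 stops raised (brighter).
Shutter speed: 4 → 2 → 1 — 2 stops faster (darker).
Net change so far: 2 stops brighter. Offset with the aperture: f/2 → f/2.8 → f/4.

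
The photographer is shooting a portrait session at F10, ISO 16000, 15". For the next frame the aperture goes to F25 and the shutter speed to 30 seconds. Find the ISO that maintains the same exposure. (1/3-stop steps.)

ISO 51200

Aperture: f/10 → f/11 → f/13 → f/14 → f/16 → f/18 → f/20 → f/22 → f/25 — 2 2/3 stops smaller aperture (darker).
Shutter speed: 15 → 20 → 25 → 30 — 1 stop slower (brighter).
Net change so far: 1 2/3 stops darker. Offset with the ISO: 16000 → 20000 → 25600 → 32000 → 40000 → 51200.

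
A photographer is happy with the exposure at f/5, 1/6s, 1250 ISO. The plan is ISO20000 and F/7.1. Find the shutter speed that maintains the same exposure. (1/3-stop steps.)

1/50s

ISO: 1250 → 1600 → 2000 → 2500 → 3200 → 4000 → 5000 → 6400 → 8000 → 10000 → 12800 → 16000 → 20000 — 4 stops raised (brighter).
Aperture: f/5 → f/5.6 → f/6.3 → f/7.1 — 1 stop stopped down (darker).
Net change so far: 3 stops brighter. Offset with the shutter speed: 1/6 → 1/8 → 1/10 → 1/13 → 1/15 → 1/20 → 1/25 → 1/30 → 1/40 → 1/50.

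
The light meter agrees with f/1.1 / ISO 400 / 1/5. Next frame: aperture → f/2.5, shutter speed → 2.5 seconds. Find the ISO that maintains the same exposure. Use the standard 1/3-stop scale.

Aperture: f/1.1 → f/1.2 → f/1.4 → f/1.6 → f/1.8 → f/2 → f/2.2 → f/2.5 — 2 1/3 stops narrower (darker).
Shutter speed: 1/5 → 1/4 → 0.3 → 0.4 → 0.5 → 0.6 → 0.8 → 1 → 1.3 → 1.6 → 2 → 2.5 — 3 2/3 stops longer (brighter).
Net change so far: 1 1/3 stops brighter. Offset with the ISO: 400 → 320 → 250 → 200 → 160.

ISO 160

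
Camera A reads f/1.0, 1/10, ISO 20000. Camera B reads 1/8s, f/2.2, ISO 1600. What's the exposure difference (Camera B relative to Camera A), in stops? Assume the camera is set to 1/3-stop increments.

Aperture: f/1.0 → f/1.1 → f/1.2 → f/1.4 → f/1.6 → f/1.8 → f/2 → f/2.2 — 2 1/3 stops stopped down (darker).
Shutter speed: 1/10 → 1/8 — 1/3 stop slower (brighter).
ISO: 20000 → 16000 → 12800 → 10000 → 8000 → 6400 → 5000 → 4000 → 3200 → 2500 → 2000 → 1600 — 3 2/3 stops dropped (darker).
Net: −2 1/3 +1/3 −3 2/3 = −5 2/3 stops.

5 2/3 stops darker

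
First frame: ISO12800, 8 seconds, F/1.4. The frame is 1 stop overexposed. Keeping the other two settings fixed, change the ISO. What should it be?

Overexposed by 1 stop → need 1 stop darker.
ISO: 12800 → 6400.

ISO 6400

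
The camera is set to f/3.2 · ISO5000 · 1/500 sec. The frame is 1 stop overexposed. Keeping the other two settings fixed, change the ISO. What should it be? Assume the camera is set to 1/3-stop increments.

ISO 2500

Overexposed by 1 stop → need 1 stop darker.
ISO: 5000 → 4000 → 3200 → 2500.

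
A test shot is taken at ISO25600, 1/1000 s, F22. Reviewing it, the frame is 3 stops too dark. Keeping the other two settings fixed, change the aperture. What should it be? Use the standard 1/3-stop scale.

f/8

Underexposed by 3 stops → need 3 stops brighter.
Aperture: f/22 → f/20 → f/18 → f/16 → f/14 → f/13 → f/11 → f/10 → f/9 → f/8.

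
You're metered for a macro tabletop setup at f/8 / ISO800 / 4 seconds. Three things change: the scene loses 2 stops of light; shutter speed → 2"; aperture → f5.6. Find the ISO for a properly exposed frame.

Scene light: 2 stops darker.
Shutter speed: 4 → 2 — 1 stop shorter (darker).
Aperture: f/8 → f/5.6 — 1 stop wider (brighter).
Net so far: 2 stops darker. ISO: 800 → 1600 → 3200.

ISO 3200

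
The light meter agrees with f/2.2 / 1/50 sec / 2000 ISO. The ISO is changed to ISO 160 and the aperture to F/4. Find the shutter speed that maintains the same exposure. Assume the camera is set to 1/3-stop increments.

ISO: 2000 → 1600 → 1250 → 1000 → 800 → 640 → 500 → 400 → 320 → 250 → 200 → 160 — 3 2/3 stops dropped (darker).
Aperture: f/2.2 → f/2.5 → f/2.8 → f/3.2 → f/3.5 → f/4 — 1 2/3 stops stopped down (darker).
Net change so far: 5 1/3 stops darker. Offset with the shutter speed: 1/50 → 1/40 → 1/30 → 1/25 → 1/20 → 1/15 → 1/13 → 1/10 → 1/8 → 1/6 → 1/5 → 1/4 → 0.3 → 0.4 → 0.5 → 0.6 → 0.8.

0.8 s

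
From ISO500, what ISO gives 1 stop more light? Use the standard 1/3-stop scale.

ISO: 500 → 640 → 800 → 1000 — 1 stop higher (brighter).

ISO 1000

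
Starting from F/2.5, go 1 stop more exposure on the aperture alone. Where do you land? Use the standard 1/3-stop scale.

f/1.8

Aperture: f/2.5 → f/2.2 → f/2 → f/1.8 — 1 stop wider (brighter).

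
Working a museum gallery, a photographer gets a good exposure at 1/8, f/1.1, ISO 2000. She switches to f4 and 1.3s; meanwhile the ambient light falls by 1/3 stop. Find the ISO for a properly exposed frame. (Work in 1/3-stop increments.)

ISO 3200

Scene light: 1/3 stop darker.
Aperture: f/1.1 → f/1.2 → f/1.4 → f/1.6 → f/1.8 → f/2 → f/2.2 → f/2.5 → f/2.8 → f/3.2 → f/3.5 → f/4 — 3 2/3 stops stopped down (darker).
Shutter speed: 1/8 → 1/6 → 1/5 → 1/4 → 0.3 → 0.4 → 0.5 → 0.6 → 0.8 → 1 → 1.3 — 3 1/3 stops slower (brighter).
Net so far: 2/3 stop darker. ISO: 2000 → 2500 → 3200.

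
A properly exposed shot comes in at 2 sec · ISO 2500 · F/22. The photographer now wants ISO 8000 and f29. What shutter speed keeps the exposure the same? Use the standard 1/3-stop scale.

1 s

ISO: 2500 → 3200 → 4000 → 5000 → 6400 → 8000 — 1 2/3 stops raised (brighter).
Aperture: f/22 → f/25 → f/29 — 2/3 stop stopped down (darker).
Net change so far: 1 stop brighter. Offset with the shutter speed: 2 → 1.6 → 1.3 → 1.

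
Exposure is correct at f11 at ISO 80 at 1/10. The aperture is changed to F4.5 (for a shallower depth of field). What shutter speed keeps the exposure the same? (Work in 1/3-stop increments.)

1/60s

Aperture: f/11 → f/10 → f/9 → f/8 → f/7.1 → f/6.3 → f/5.6 → f/5 → f/4.5 — 2 2/3 stops wider (brighter).
Need 2 2/3 stops darker from the shutter speed: 1/10 → 1/13 → 1/15 → 1/20 → 1/25 → 1/30 → 1/40 → 1/50 → 1/60.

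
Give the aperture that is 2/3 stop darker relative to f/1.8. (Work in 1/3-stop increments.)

Aperture: f/1.8 → f/2 → f/2.2 — 2/3 stop stopped down (darker).

f/2.2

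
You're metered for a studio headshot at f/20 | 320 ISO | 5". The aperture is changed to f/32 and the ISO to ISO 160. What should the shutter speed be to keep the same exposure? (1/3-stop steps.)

25 s

Aperture: f/20 → f/22 → f/25 → f/29 → f/32 — 1 1/3 stops smaller aperture (darker).
ISO: 320 → 250 → 200 → 160 — 1 stop lower (darker).
Net change so far: 2 1/3 stops darker. Offset with the shutter speed: 5 → 6 → 8 → 10 → 13 → 15 → 20 → 25.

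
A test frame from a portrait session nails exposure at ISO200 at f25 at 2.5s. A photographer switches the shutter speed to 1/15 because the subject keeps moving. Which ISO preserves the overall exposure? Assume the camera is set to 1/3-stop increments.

ISO 8000

Shutter speed: 2.5 → 2 → 1.6 → 1.3 → 1 → 0.8 → 0.6 → 0.5 → 0.4 → 0.3 → 1/4 → 1/5 → 1/6 → 1/8 → 1/10 → 1/13 → 1/15 — 5 1/3 stops faster (darker).
Need 5 1/3 stops brighter from the ISO: 200 → 250 → 320 → 400 → 500 → 640 → 800 → 1000 → 1250 → 1600 → 2000 → 2500 → 3200 → 4000 → 5000 → 6400 → 8000.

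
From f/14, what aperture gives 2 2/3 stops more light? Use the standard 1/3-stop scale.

Aperture: f/14 → f/13 → f/11 → f/10 → f/9 → f/8 → f/7.1 → f/6.3 → f/5.6 — 2 2/3 stops wider (brighter).

f/5.6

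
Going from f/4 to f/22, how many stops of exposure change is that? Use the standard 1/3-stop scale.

f/4 → f/4.5 → f/5 → f/5.6 → f/6.3 → f/7.1 → f/8 → f/9 → f/10 → f/11 → f/13 → f/14 → f/16 → f/18 → f/20 → f/22 — count the steps: 15 third-stops = 5 stops.

5 stops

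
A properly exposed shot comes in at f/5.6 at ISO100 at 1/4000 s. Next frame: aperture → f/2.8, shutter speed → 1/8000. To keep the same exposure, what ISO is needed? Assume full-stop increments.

Aperture: f/5.6 → f/4 → f/2.8 — 2 stops opened up (brighter).
Shutter speed: 1/4000 → 1/8000 — 1 stop shorter (darker).
Net change so far: 1 stop brighter. Offset with the ISO: 100 → 50.

ISO 50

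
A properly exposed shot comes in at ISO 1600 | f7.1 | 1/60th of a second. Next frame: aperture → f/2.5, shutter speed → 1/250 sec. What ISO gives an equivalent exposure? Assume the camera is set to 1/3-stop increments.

ISO 800

Aperture: f/7.1 → f/6.3 → f/5.6 → f/5 → f/4.5 → f/4 → f/3.5 → f/3.2 → f/2.8 → f/2.5 — 3 stops larger aperture (brighter).
Shutter speed: 1/60 → 1/80 → 1/100 → 1/125 → 1/160 → 1/200 → 1/250 — 2 stops shorter (darker).
Net change so far: 1 stop brighter. Offset with the ISO: 1600 → 1250 → 1000 → 800.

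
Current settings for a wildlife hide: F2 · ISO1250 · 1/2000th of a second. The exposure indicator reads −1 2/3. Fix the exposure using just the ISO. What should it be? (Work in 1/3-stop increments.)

ISO 4000

Underexposed by 1 2/3 stops → need 1 2/3 stops brighter.
ISO: 1250 → 1600 → 2000 → 2500 → 3200 → 4000.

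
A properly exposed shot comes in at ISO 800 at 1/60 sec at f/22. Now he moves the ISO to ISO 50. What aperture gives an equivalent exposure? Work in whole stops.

f/5.6

ISO: 800 → 400 → 200 → 100 → 50 — 4 stops lower (darker).
Need 4 stops brighter from the aperture: f/22 → f/16 → f/11 → f/8 → f/5.6.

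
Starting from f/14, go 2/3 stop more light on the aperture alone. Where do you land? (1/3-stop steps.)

Aperture: f/14 → f/13 → f/11 — 2/3 stop larger aperture (brighter).

f/11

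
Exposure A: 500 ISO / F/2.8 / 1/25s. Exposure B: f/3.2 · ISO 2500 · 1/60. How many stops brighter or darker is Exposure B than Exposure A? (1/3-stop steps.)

Aperture: f/2.8 → f/3.2 — 1/3 stop narrower (darker).
Shutter speed: 1/25 → 1/30 → 1/40 → 1/50 → 1/60 — 1 1/3 stops shorter (darker).
ISO: 500 → 640 → 800 → 1000 → 1250 → 1600 → 2000 → 2500 — 2 1/3 stops higher (brighter).
Net: −1/3 −1 1/3 +2 1/3 = +2/3 stops.

2/3 stop brighter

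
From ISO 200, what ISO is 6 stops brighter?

ISO: 200 → 400 → 800 → 1600 → 3200 → 6400 → 12800 — 6 stops higher (brighter).

ISO 12800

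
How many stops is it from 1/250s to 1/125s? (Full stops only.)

1 stop

1/250 → 1/125 — count the steps: 1 stop.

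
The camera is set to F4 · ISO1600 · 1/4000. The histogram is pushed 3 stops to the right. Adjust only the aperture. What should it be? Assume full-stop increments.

Overexposed by 3 stops → need 3 stops darker.
Aperture: f/4 → f/5.6 → f/8 → f/11.

f/11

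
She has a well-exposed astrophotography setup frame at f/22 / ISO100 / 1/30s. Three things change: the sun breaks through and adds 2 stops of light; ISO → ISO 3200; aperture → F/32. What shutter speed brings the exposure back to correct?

1/2000s

Scene light: 2 stops brighter.
ISO: 100 → 200 → 400 → 800 → 1600 → 3200 — 5 stops raised (brighter).
Aperture: f/22 → f/32 — 1 stop smaller aperture (darker).
Net so far: 6 stops brighter. Shutter speed: 1/30 → 1/60 → 1/125 → 1/250 → 1/500 → 1/1000 → 1/2000.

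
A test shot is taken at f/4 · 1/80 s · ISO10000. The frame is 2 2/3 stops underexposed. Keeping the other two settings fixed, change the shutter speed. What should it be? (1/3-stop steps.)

1/13s

Underexposed by 2 2/3 stops → need 2 2/3 stops brighter.
Shutter speed: 1/80 → 1/60 → 1/50 → 1/40 → 1/30 → 1/25 → 1/20 → 1/15 → 1/13.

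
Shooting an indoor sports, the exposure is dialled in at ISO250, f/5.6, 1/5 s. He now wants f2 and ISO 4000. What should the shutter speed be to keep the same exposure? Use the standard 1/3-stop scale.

1/640s

Aperture: f/5.6 → f/5 → f/4.5 → f/4 → f/3.5 → f/3.2 → f/2.8 → f/2.5 → f/2.2 → f/2 — 3 stops wider (brighter).
ISO: 250 → 320 → 400 → 500 → 640 → 800 → 1000 → 1250 → 1600 → 2000 → 2500 → 3200 → 4000 — 4 stops higher (brighter).
Net change so far: 7 stops brighter. Offset with the shutter speed: 1/5 → 1/6 → 1/8 → 1/10 → 1/13 → 1/15 → 1/20 → 1/25 → 1/30 → 1/40 → 1/50 → 1/60 → 1/80 → 1/100 → 1/125 → 1/160 → 1/200 → 1/250 → 1/320 → 1/400 → 1/500 → 1/640.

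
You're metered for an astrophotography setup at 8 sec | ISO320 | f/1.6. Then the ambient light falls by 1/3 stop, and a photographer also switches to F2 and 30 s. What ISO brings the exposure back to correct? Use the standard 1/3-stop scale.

Scene light: 1/3 stop darker.
Aperture: f/1.6 → f/1.8 → f/2 — 2/3 stop stopped down (darker).
Shutter speed: 8 → 10 → 13 → 15 → 20 → 25 → 30 — 2 stops longer (brighter).
Net so far: 1 stop brighter. ISO: 320 → 250 → 200 → 160.

ISO 160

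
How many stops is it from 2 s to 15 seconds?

3 stops

2 → 4 → 8 → 15 — count the steps: 3 stops.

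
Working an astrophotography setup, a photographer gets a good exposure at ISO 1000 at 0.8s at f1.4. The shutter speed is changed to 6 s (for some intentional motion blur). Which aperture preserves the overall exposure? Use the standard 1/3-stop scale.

f/4

Shutter speed: 0.8 → 1 → 1.3 → 1.6 → 2 → 2.5 → 3.2 → 4 → 5 → 6 — 3 stops longer (brighter).
Need 3 stops darker from the aperture: f/1.4 → f/1.6 → f/1.8 → f/2 → f/2.2 → f/2.5 → f/2.8 → f/3.2 → f/3.5 → f/4.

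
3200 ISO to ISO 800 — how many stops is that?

2 stops

3200 → 1600 → 800 — count the steps: 2 stops.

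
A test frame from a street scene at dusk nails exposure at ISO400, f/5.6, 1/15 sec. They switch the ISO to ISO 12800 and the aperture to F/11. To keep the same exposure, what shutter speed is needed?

1/125s

ISO: 400 → 800 → 1600 → 3200 → 6400 → 12800 — 5 stops higher (brighter).
Aperture: f/5.6 → f/8 → f/11 — 2 stops smaller aperture (darker).
Net change so far: 3 stops brighter. Offset with the shutter speed: 1/15 → 1/30 → 1/60 → 1/125.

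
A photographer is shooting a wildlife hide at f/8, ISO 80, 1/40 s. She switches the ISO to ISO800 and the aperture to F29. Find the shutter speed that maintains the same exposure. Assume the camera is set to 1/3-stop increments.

ISO: 80 → 100 → 125 → 160 → 200 → 250 → 320 → 400 → 500 → 640 → 800 — 3 1/3 stops higher (brighter).
Aperture: f/8 → f/9 → f/10 → f/11 → f/13 → f/14 → f/16 → f/18 → f/20 → f/22 → f/25 → f/29 — 3 2/3 stops smaller aperture (darker).
Net change so far: 1/3 stop darker. Offset with the shutter speed: 1/40 → 1/30.

1/30s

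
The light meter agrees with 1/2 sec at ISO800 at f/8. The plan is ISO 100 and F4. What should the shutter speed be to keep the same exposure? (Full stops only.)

ISO: 800 → 400 → 200 → 100 — 3 stops lower (darker).
Aperture: f/8 → f/5.6 → f/4 — 2 stops opened up (brighter).
Net change so far: 1 stop darker. Offset with the shutter speed: 1/2 → 1.

1 s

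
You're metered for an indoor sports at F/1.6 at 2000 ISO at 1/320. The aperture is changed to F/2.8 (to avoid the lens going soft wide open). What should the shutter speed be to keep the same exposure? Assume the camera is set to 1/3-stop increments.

Aperture: f/1.6 → f/1.8 → f/2 → f/2.2 → f/2.5 → f/2.8 — 1 2/3 stops stopped down (darker).
Need 1 2/3 stops brighter from the shutter speed: 1/320 → 1/250 → 1/200 → 1/160 → 1/125 → 1/100.

1/100s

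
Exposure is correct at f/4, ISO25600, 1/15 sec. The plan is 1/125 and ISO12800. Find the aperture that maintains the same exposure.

Shutter speed: 1/15 → 1/30 → 1/60 → 1/125 — 3 stops faster (darker).
ISO: 25600 → 12800 — 1 stop dropped (darker).
Net change so far: 4 stops darker. Offset with the aperture: f/4 → f/2.8 → f/2 → f/1.4 → f/1.0.

f/1.0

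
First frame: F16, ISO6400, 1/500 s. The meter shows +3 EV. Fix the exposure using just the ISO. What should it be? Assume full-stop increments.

ISO 800

Overexposed by 3 stops → need 3 stops darker.
ISO: 6400 → 3200 → 1600 → 800.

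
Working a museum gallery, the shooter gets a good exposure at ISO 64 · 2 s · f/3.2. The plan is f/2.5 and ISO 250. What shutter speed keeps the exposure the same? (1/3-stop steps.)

Aperture: f/3.2 → f/2.8 → f/2.5 — 2/3 stop wider (brighter).
ISO: 64 → 80 → 100 → 125 → 160 → 200 → 250 — 2 stops raised (brighter).
Net change so far: 2 2/3 stops brighter. Offset with the shutter speed: 2 → 1.6 → 1.3 → 1 → 0.8 → 0.6 → 0.5 → 0.4 → 0.3.

0.3 s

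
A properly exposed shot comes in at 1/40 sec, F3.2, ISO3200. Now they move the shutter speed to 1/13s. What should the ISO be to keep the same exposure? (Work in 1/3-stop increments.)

ISO 1000

Shutter speed: 1/40 → 1/30 → 1/25 → 1/20 → 1/15 → 1/13 — 1 2/3 stops longer (brighter).
Need 1 2/3 stops darker from the ISO: 3200 → 2500 → 2000 → 1600 → 1250 → 1000.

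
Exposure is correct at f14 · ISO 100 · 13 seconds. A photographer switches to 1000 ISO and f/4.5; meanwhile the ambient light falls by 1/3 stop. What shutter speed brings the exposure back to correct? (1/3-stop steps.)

1/6s

Scene light: 1/3 stop darker.
ISO: 100 → 125 → 160 → 200 → 250 → 320 → 400 → 500 → 640 → 800 → 1000 — 3 1/3 stops raised (brighter).
Aperture: f/14 → f/13 → f/11 → f/10 → f/9 → f/8 → f/7.1 → f/6.3 → f/5.6 → f/5 → f/4.5 — 3 1/3 stops wider (brighter).
Net so far: 6 1/3 stops brighter. Shutter speed: 13 → 10 → 8 → 6 → 5 → 4 → 3.2 → 2.5 → 2 → 1.6 → 1.3 → 1 → 0.8 → 0.6 → 0.5 → 0.4 → 0.3 → 1/4 → 1/5 → 1/6.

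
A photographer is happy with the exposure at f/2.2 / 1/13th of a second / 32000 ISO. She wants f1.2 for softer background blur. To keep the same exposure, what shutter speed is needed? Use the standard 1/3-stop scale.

Aperture: f/2.2 → f/2 → f/1.8 → f/1.6 → f/1.4 → f/1.2 — 1 2/3 stops opened up (brighter).
Need 1 2/3 stops darker from the shutter speed: 1/13 → 1/15 → 1/20 → 1/25 → 1/30 → 1/40.

1/40s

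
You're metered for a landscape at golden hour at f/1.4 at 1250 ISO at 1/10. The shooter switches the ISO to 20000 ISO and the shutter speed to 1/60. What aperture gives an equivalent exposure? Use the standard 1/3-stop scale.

f/2.2

ISO: 1250 → 1600 → 2000 → 2500 → 3200 → 4000 → 5000 → 6400 → 8000 → 10000 → 12800 → 16000 → 20000 — 4 stops higher (brighter).
Shutter speed: 1/10 → 1/13 → 1/15 → 1/20 → 1/25 → 1/30 → 1/40 → 1/50 → 1/60 — 2 2/3 stops faster (darker).
Net change so far: 1 1/3 stops brighter. Offset with the aperture: f/1.4 → f/1.6 → f/1.8 → f/2 → f/2.2.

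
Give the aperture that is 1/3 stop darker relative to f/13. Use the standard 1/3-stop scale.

Aperture: f/13 → f/14 — 1/3 stop narrower (darker).

f/14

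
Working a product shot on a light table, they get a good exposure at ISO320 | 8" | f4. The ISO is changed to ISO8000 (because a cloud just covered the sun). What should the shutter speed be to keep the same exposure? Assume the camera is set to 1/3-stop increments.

0.3 s

ISO: 320 → 400 → 500 → 640 → 800 → 1000 → 1250 → 1600 → 2000 → 2500 → 3200 → 4000 → 5000 → 6400 → 8000 — 4 2/3 stops raised (brighter).
Need 4 2/3 stops darker from the shutter speed: 8 → 6 → 5 → 4 → 3.2 → 2.5 → 2 → 1.6 → 1.3 → 1 → 0.8 → 0.6 → 0.5 → 0.4 → 0.3.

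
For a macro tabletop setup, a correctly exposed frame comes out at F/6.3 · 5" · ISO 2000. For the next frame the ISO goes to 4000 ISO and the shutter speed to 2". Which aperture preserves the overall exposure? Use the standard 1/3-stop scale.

f/5.6

ISO: 2000 → 2500 → 3200 → 4000 — 1 stop higher (brighter).
Shutter speed: 5 → 4 → 3.2 → 2.5 → 2 — 1 1/3 stops shorter (darker).
Net change so far: 1/3 stop darker. Offset with the aperture: f/6.3 → f/5.6.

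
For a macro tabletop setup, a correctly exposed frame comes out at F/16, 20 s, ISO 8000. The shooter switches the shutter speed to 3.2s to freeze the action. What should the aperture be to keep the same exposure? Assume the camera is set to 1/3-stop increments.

Shutter speed: 20 → 15 → 13 → 10 → 8 → 6 → 5 → 4 → 3.2 — 2 2/3 stops shorter (darker).
Need 2 2/3 stops brighter from the aperture: f/16 → f/14 → f/13 → f/11 → f/10 → f/9 → f/8 → f/7.1 → f/6.3.

f/6.3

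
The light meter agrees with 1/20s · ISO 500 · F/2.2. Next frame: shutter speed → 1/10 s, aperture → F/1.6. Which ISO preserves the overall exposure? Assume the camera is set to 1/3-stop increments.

ISO 125

Shutter speed: 1/20 → 1/15 → 1/13 → 1/10 — 1 stop slower (brighter).
Aperture: f/2.2 → f/2 → f/1.8 → f/1.6 — 1 stop opened up (brighter).
Net change so far: 2 stops brighter. Offset with the ISO: 500 → 400 → 320 → 250 → 200 → 160 → 125.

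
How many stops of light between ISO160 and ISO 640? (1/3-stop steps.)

160 → 200 → 250 → 320 → 400 → 500 → 640 — count the steps: 6 third-stops = 2 stops.

2 stops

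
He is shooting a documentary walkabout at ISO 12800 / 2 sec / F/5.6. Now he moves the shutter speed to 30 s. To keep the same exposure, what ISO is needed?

ISO 800

Shutter speed: 2 → 4 → 8 → 15 → 30 — 4 stops longer (brighter).
Need 4 stops darker from the ISO: 12800 → 6400 → 3200 → 1600 → 800.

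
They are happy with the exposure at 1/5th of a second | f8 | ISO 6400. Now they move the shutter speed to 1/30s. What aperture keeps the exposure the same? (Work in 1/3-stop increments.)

f/3.2

Shutter speed: 1/5 → 1/6 → 1/8 → 1/10 → 1/13 → 1/15 → 1/20 → 1/25 → 1/30 — 2 2/3 stops shorter (darker).
Need 2 2/3 stops brighter from the aperture: f/8 → f/7.1 → f/6.3 → f/5.6 → f/5 → f/4.5 → f/4 → f/3.5 → f/3.2.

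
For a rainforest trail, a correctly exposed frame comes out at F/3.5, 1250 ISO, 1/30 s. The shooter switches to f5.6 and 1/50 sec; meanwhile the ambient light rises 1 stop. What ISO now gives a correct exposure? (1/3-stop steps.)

Scene light: 1 stop brighter.
Aperture: f/3.5 → f/4 → f/4.5 → f/5 → f/5.6 — 1 1/3 stops smaller aperture (darker).
Shutter speed: 1/30 → 1/40 → 1/50 — 2/3 stop faster (darker).
Net so far: 1 stop darker. ISO: 1250 → 1600 → 2000 → 2500.

ISO 2500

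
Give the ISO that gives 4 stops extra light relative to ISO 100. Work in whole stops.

ISO 1600

ISO: 100 → 200 → 400 → 800 → 1600 — 4 stops raised (brighter).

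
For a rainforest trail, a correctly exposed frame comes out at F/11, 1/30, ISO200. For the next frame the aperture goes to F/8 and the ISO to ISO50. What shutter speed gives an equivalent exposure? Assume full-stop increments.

Aperture: f/11 → f/8 — 1 stop larger aperture (brighter).
ISO: 200 → 100 → 50 — 2 stops lower (darker).
Net change so far: 1 stop darker. Offset with the shutter speed: 1/30 → 1/15.

1/15s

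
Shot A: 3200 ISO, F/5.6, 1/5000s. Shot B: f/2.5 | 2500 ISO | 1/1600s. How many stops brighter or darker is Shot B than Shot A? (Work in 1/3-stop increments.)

Aperture: f/5.6 → f/5 → f/4.5 → f/4 → f/3.5 → f/3.2 → f/2.8 → f/2.5 — 2 1/3 stops wider (brighter).
Shutter speed: 1/5000 → 1/4000 → 1/3200 → 1/2500 → 1/2000 → 1/1600 — 1 2/3 stops slower (brighter).
ISO: 3200 → 2500 — 1/3 stop lower (darker).
Net: +2 1/3 +1 2/3 −1/3 = +3 2/3 stops.

3 2/3 stops brighter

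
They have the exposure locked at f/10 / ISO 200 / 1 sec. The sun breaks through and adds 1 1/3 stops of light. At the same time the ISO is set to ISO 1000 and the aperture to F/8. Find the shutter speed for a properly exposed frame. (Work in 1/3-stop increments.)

1/20s

Scene light: 1 1/3 stops brighter.
ISO: 200 → 250 → 320 → 400 → 500 → 640 → 800 → 1000 — 2 1/3 stops raised (brighter).
Aperture: f/10 → f/9 → f/8 — 2/3 stop larger aperture (brighter).
Net so far: 4 1/3 stops brighter. Shutter speed: 1 → 0.8 → 0.6 → 0.5 → 0.4 → 0.3 → 1/4 → 1/5 → 1/6 → 1/8 → 1/10 → 1/13 → 1/15 → 1/20.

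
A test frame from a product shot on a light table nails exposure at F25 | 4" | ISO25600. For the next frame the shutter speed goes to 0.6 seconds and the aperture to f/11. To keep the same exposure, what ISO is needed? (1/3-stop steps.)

ISO 32000

Shutter speed: 4 → 3.2 → 2.5 → 2 → 1.6 → 1.3 → 1 → 0.8 → 0.6 — 2 2/3 stops faster (darker).
Aperture: f/25 → f/22 → f/20 → f/18 → f/16 → f/14 → f/13 → f/11 — 2 1/3 stops wider (brighter).
Net change so far: 1/3 stop darker. Offset with the ISO: 25600 → 32000.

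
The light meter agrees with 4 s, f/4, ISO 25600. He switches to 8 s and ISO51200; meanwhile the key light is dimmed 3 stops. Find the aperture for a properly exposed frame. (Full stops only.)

f/2.8

Scene light: 3 stops darker.
Shutter speed: 4 → 8 — 1 stop longer (brighter).
ISO: 25600 → 51200 — 1 stop higher (brighter).
Net so far: 1 stop darker. Aperture: f/4 → f/2.8.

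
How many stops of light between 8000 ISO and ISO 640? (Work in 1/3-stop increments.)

8000 → 6400 → 5000 → 4000 → 3200 → 2500 → 2000 → 1600 → 1250 → 1000 → 800 → 640 — count the steps: 11 third-stops = 3 2/3 stops.

3 2/3 stops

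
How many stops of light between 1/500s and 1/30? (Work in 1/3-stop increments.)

4 stops

1/500 → 1/400 → 1/320 → 1/250 → 1/200 → 1/160 → 1/125 → 1/100 → 1/80 → 1/60 → 1/50 → 1/40 → 1/30 — count the steps: 12 third-stops = 4 stops.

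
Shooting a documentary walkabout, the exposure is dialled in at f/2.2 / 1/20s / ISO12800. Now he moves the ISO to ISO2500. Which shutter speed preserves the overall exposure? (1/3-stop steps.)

1/4s

ISO: 12800 → 10000 → 8000 → 6400 → 5000 → 4000 → 3200 → 2500 — 2 1/3 stops lower (darker).
Need 2 1/3 stops brighter from the shutter speed: 1/20 → 1/15 → 1/13 → 1/10 → 1/8 → 1/6 → 1/5 → 1/4.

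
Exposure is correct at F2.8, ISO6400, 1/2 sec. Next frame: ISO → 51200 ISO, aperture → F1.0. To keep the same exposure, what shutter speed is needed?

ISO: 6400 → 12800 → 25600 → 51200 — 3 stops raised (brighter).
Aperture: f/2.8 → f/2 → f/1.4 → f/1.0 — 3 stops wider (brighter).
Net change so far: 6 stops brighter. Offset with the shutter speed: 1/2 → 1/4 → 1/8 → 1/15 → 1/30 → 1/60 → 1/125.

1/125s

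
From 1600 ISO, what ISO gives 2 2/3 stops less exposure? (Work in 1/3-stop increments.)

ISO 250

ISO: 1600 → 1250 → 1000 → 800 → 640 → 500 → 400 → 320 → 250 — 2 2/3 stops lower (darker).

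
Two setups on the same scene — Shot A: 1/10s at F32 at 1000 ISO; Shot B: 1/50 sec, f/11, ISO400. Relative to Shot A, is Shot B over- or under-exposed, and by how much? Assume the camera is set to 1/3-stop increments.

2/3 stop darker

Aperture: f/32 → f/29 → f/25 → f/22 → f/20 → f/18 → f/16 → f/14 → f/13 → f/11 — 3 stops wider (brighter).
Shutter speed: 1/10 → 1/13 → 1/15 → 1/20 → 1/25 → 1/30 → 1/40 → 1/50 — 2 1/3 stops shorter (darker).
ISO: 1000 → 800 → 640 → 500 → 400 — 1 1/3 stops lower (darker).
Net: +3 −2 1/3 −1 1/3 = −2/3 stops.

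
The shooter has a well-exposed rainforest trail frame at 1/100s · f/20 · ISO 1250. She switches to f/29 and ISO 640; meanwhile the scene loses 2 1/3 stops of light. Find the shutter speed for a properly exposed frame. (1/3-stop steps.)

1/5s

Scene light: 2 1/3 stops darker.
Aperture: f/20 → f/22 → f/25 → f/29 — 1 stop smaller aperture (darker).
ISO: 1250 → 1000 → 800 → 640 — 1 stop lower (darker).
Net so far: 4 1/3 stops darker. Shutter speed: 1/100 → 1/80 → 1/60 → 1/50 → 1/40 → 1/30 → 1/25 → 1/20 → 1/15 → 1/13 → 1/10 → 1/8 → 1/6 → 1/5.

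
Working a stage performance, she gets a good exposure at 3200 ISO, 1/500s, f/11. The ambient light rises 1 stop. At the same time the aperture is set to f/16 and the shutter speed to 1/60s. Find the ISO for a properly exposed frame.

Scene light: 1 stop brighter.
Aperture: f/11 → f/16 — 1 stop stopped down (darker).
Shutter speed: 1/500 → 1/250 → 1/125 → 1/60 — 3 stops slower (brighter).
Net so far: 3 stops brighter. ISO: 3200 → 1600 → 800 → 400.

ISO 400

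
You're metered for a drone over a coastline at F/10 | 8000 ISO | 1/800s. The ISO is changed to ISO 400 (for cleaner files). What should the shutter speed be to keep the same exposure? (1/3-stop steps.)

1/40s

ISO: 8000 → 6400 → 5000 → 4000 → 3200 → 2500 → 2000 → 1600 → 1250 → 1000 → 800 → 640 → 500 → 400 — 4 1/3 stops dropped (darker).
Need 4 1/3 stops brighter from the shutter speed: 1/800 → 1/640 → 1/500 → 1/400 → 1/320 → 1/250 → 1/200 → 1/160 → 1/125 → 1/100 → 1/80 → 1/60 → 1/50 → 1/40.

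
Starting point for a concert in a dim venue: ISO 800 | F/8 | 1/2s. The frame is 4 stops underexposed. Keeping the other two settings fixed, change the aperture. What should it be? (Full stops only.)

f/2

Underexposed by 4 stops → need 4 stops brighter.
Aperture: f/8 → f/5.6 → f/4 → f/2.8 → f/2.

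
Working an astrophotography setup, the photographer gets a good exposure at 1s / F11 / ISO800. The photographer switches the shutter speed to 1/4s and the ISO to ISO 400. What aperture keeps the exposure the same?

Shutter speed: 1 → 1/2 → 1/4 — 2 stops shorter (darker).
ISO: 800 → 400 — 1 stop dropped (darker).
Net change so far: 3 stops darker. Offset with the aperture: f/11 → f/8 → f/5.6 → f/4.

f/4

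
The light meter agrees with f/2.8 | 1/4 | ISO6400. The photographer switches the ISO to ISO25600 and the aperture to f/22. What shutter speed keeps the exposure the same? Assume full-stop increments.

ISO: 6400 → 12800 → 25600 — 2 stops raised (brighter).
Aperture: f/2.8 → f/4 → f/5.6 → f/8 → f/11 → f/16 → f/22 — 6 stops smaller aperture (darker).
Net change so far: 4 stops darker. Offset with the shutter speed: 1/4 → 1/2 → 1 → 2 → 4.

4 s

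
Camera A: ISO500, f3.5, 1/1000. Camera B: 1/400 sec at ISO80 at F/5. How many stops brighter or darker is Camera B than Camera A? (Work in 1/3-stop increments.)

2 1/3 stops darker

Aperture: f/3.5 → f/4 → f/4.5 → f/5 — 1 stop narrower (darker).
Shutter speed: 1/1000 → 1/800 → 1/640 → 1/500 → 1/400 — 1 1/3 stops slower (brighter).
ISO: 500 → 400 → 320 → 250 → 200 → 160 → 125 → 100 → 80 — 2 2/3 stops lower (darker).
Net: −1 +1 1/3 −2 2/3 = −2 1/3 stops.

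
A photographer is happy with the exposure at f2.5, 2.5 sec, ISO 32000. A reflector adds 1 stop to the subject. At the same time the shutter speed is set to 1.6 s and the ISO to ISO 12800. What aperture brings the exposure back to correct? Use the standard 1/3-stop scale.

Scene light: 1 stop brighter.
Shutter speed: 2.5 → 2 → 1.6 — 2/3 stop faster (darker).
ISO: 32000 → 25600 → 20000 → 16000 → 12800 — 1 1/3 stops lower (darker).
Net so far: 1 stop darker. Aperture: f/2.5 → f/2.2 → f/2 → f/1.8.

f/1.8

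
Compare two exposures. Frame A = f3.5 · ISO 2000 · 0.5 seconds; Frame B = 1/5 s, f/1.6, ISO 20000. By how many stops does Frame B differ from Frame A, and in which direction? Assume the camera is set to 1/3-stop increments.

Aperture: f/3.5 → f/3.2 → f/2.8 → f/2.5 → f/2.2 → f/2 → f/1.8 → f/1.6 — 2 1/3 stops opened up (brighter).
Shutter speed: 0.5 → 0.4 → 0.3 → 1/4 → 1/5 — 1 1/3 stops shorter (darker).
ISO: 2000 → 2500 → 3200 → 4000 → 5000 → 6400 → 8000 → 10000 → 12800 → 16000 → 20000 — 3 1/3 stops raised (brighter).
Net: +2 1/3 −1 1/3 +3 1/3 = +4 1/3 stops.

4 1/3 stops brighter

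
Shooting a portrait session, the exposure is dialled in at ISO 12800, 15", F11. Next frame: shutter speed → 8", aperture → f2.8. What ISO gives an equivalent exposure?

Shutter speed: 15 → 8 — 1 stop shorter (darker).
Aperture: f/11 → f/8 → f/5.6 → f/4 → f/2.8 — 4 stops opened up (brighter).
Net change so far: 3 stops brighter. Offset with the ISO: 12800 → 6400 → 3200 → 1600.

ISO 1600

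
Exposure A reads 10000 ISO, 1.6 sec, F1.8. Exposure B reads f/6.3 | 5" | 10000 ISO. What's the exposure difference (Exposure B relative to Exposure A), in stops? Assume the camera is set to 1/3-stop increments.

Aperture: f/1.8 → f/2 → f/2.2 → f/2.5 → f/2.8 → f/3.2 → f/3.5 → f/4 → f/4.5 → f/5 → f/5.6 → f/6.3 — 3 2/3 stops stopped down (darker).
Shutter speed: 1.6 → 2 → 2.5 → 3.2 → 4 → 5 — 1 2/3 stops slower (brighter).
ISO: unchanged.
Net: −3 2/3 +1 2/3 = −2 stops.

2 stops darker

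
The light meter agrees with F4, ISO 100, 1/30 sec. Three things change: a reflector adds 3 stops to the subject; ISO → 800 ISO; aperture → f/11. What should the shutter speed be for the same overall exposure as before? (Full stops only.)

1/250s

Scene light: 3 stops brighter.
ISO: 100 → 200 → 400 → 800 — 3 stops raised (brighter).
Aperture: f/4 → f/5.6 → f/8 → f/11 — 3 stops narrower (darker).
Net so far: 3 stops brighter. Shutter speed: 1/30 → 1/60 → 1/125 → 1/250.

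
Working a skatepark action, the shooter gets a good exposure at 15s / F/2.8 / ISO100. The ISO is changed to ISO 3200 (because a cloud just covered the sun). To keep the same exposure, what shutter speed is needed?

ISO: 100 → 200 → 400 → 800 → 1600 → 3200 — 5 stops raised (brighter).
Need 5 stops darker from the shutter speed: 15 → 8 → 4 → 2 → 1 → 1/2.

1/2s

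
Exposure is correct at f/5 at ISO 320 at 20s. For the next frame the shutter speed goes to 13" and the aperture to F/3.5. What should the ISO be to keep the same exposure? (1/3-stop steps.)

ISO 250

Shutter speed: 20 → 15 → 13 — 2/3 stop faster (darker).
Aperture: f/5 → f/4.5 → f/4 → f/3.5 — 1 stop wider (brighter).
Net change so far: 1/3 stop brighter. Offset with the ISO: 320 → 250.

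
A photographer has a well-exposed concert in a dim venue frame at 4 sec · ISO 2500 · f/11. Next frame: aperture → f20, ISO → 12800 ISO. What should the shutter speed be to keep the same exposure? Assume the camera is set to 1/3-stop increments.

Aperture: f/11 → f/13 → f/14 → f/16 → f/18 → f/20 — 1 2/3 stops smaller aperture (darker).
ISO: 2500 → 3200 → 4000 → 5000 → 6400 → 8000 → 10000 → 12800 — 2 1/3 stops raised (brighter).
Net change so far: 2/3 stop brighter. Offset with the shutter speed: 4 → 3.2 → 2.5.

2.5 s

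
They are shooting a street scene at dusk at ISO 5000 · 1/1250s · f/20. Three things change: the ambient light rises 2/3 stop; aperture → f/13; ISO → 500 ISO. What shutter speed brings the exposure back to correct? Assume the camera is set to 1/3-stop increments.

Scene light: 2/3 stop brighter.
Aperture: f/20 → f/18 → f/16 → f/14 → f/13 — 1 1/3 stops wider (brighter).
ISO: 5000 → 4000 → 3200 → 2500 → 2000 → 1600 → 1250 → 1000 → 800 → 640 → 500 — 3 1/3 stops lower (darker).
Net so far: 1 1/3 stops darker. Shutter speed: 1/1250 → 1/1000 → 1/800 → 1/640 → 1/500.

1/500s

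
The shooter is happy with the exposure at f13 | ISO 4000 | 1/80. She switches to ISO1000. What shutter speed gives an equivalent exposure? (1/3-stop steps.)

1/20s

ISO: 4000 → 3200 → 2500 → 2000 → 1600 → 1250 → 1000 — 2 stops lower (darker).
Need 2 stops brighter from the shutter speed: 1/80 → 1/60 → 1/50 → 1/40 → 1/30 → 1/25 → 1/20.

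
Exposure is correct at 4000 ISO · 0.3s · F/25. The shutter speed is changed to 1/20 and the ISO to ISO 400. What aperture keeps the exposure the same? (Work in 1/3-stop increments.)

Shutter speed: 0.3 → 1/4 → 1/5 → 1/6 → 1/8 → 1/10 → 1/13 → 1/15 → 1/20 — 2 2/3 stops faster (darker).
ISO: 4000 → 3200 → 2500 → 2000 → 1600 → 1250 → 1000 → 800 → 640 → 500 → 400 — 3 1/3 stops dropped (darker).
Net change so far: 6 stops darker. Offset with the aperture: f/25 → f/22 → f/20 → f/18 → f/16 → f/14 → f/13 → f/11 → f/10 → f/9 → f/8 → f/7.1 → f/6.3 → f/5.6 → f/5 → f/4.5 → f/4 → f/3.5 → f/3.2.

f/3.2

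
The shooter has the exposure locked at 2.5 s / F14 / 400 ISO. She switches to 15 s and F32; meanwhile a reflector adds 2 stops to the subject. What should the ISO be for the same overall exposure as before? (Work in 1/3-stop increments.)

ISO 80

Scene light: 2 stops brighter.
Shutter speed: 2.5 → 3.2 → 4 → 5 → 6 → 8 → 10 → 13 → 15 — 2 2/3 stops longer (brighter).
Aperture: f/14 → f/16 → f/18 → f/20 → f/22 → f/25 → f/29 → f/32 — 2 1/3 stops stopped down (darker).
Net so far: 2 1/3 stops brighter. ISO: 400 → 320 → 250 → 200 → 160 → 125 → 100 → 80.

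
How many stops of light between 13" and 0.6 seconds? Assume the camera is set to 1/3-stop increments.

4 1/3 stops

13 → 10 → 8 → 6 → 5 → 4 → 3.2 → 2.5 → 2 → 1.6 → 1.3 → 1 → 0.8 → 0.6 — count the steps: 13 third-stops = 4 1/3 stops.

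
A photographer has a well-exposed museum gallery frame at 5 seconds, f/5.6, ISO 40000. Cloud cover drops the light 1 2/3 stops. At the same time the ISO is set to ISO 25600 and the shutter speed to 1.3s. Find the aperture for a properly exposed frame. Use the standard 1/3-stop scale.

f/1.2

Scene light: 1 2/3 stops darker.
ISO: 40000 → 32000 → 25600 — 2/3 stop lower (darker).
Shutter speed: 5 → 4 → 3.2 → 2.5 → 2 → 1.6 → 1.3 — 2 stops faster (darker).
Net so far: 4 1/3 stops darker. Aperture: f/5.6 → f/5 → f/4.5 → f/4 → f/3.5 → f/3.2 → f/2.8 → f/2.5 → f/2.2 → f/2 → f/1.8 → f/1.6 → f/1.4 → f/1.2.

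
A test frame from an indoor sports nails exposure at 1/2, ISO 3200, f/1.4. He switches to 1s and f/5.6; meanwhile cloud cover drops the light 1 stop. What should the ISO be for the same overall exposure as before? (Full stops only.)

Scene light: 1 stop darker.
Shutter speed: 1/2 → 1 — 1 stop slower (brighter).
Aperture: f/1.4 → f/2 → f/2.8 → f/4 → f/5.6 — 4 stops narrower (darker).
Net so far: 4 stops darker. ISO: 3200 → 6400 → 12800 → 25600 → 51200.

ISO 51200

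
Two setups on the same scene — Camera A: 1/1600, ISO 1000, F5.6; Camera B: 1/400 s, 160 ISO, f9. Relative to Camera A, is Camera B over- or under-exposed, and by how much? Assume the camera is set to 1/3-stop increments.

Aperture: f/5.6 → f/6.3 → f/7.1 → f/8 → f/9 — 1 1/3 stops smaller aperture (darker).
Shutter speed: 1/1600 → 1/1250 → 1/1000 → 1/800 → 1/640 → 1/500 → 1/400 — 2 stops longer (brighter).
ISO: 1000 → 800 → 640 → 500 → 400 → 320 → 250 → 200 → 160 — 2 2/3 stops lower (darker).
Net: −1 1/3 +2 −2 2/3 = −2 stops.

2 stops darker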